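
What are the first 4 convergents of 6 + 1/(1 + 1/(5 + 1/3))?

6/1, 7/1, 41/6, 130/19

Using the convergent recurrence p_i = a_i*p_{i-1} + p_{i-2}, q_i = a_i*q_{i-1} + q_{i-2} with p_{-2}=0, p_{-1}=1, q_{-2}=1, q_{-1}=0:
  i=0: a_0=6, p_0 = 6*1 + 0 = 6, q_0 = 6*0 + 1 = 1.
  i=1: a_1=1, p_1 = 1*6 + 1 = 7, q_1 = 1*1 + 0 = 1.
  i=2: a_2=5, p_2 = 5*7 + 6 = 41, q_2 = 5*1 + 1 = 6.
  i=3: a_3=3, p_3 = 3*41 + 7 = 130, q_3 = 3*6 + 1 = 19.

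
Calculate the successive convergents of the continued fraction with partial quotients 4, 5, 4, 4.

Using the convergent recurrence p_i = a_i*p_{i-1} + p_{i-2}, q_i = a_i*q_{i-1} + q_{i-2} with p_{-2}=0, p_{-1}=1, q_{-2}=1, q_{-1}=0:
  i=0: a_0=4, p_0 = 4*1 + 0 = 4, q_0 = 4*0 + 1 = 1.
  i=1: a_1=5, p_1 = 5*4 + 1 = 21, q_1 = 5*1 + 0 = 5.
  i=2: a_2=4, p_2 = 4*21 + 4 = 88, q_2 = 4*5 + 1 = 21.
  i=3: a_3=4, p_3 = 4*88 + 21 = 373, q_3 = 4*21 + 5 = 89.

4/1, 21/5, 88/21, 373/89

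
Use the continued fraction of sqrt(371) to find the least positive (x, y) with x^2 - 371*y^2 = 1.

First expand sqrt(371) as a continued fraction. With x_i = (sqrt(371) + m_i)/d_i and (m_0, d_0) = (0, 1): a_0 = floor(sqrt(371)) = 19, since 19^2 = 361 <= 371 < 400 = 20^2.
Iterate m_{i+1} = d_i*a_i - m_i, d_{i+1} = (371 - m_{i+1}^2)/d_i, a_{i+1} = floor((a_0 + m_{i+1})/d_{i+1}):
  m_1 = 1*19 - 0 = 19, d_1 = (371 - 19^2)/1 = 10/1 = 10, a_1 = floor((19 + 19)/10) = 3.
  m_2 = 10*3 - 19 = 11, d_2 = (371 - 11^2)/10 = 250/10 = 25, a_2 = floor((19 + 11)/25) = 1.
  m_3 = 25*1 - 11 = 14, d_3 = (371 - 14^2)/25 = 175/25 = 7, a_3 = floor((19 + 14)/7) = 4.
  m_4 = 7*4 - 14 = 14, d_4 = (371 - 14^2)/7 = 175/7 = 25, a_4 = floor((19 + 14)/25) = 1.
  m_5 = 25*1 - 14 = 11, d_5 = (371 - 11^2)/25 = 250/25 = 10, a_5 = floor((19 + 11)/10) = 3.
  m_6 = 10*3 - 11 = 19, d_6 = (371 - 19^2)/10 = 10/10 = 1, a_6 = floor((19 + 19)/1) = 38.
  m_7 = 1*38 - 19 = 19, d_7 = (371 - 19^2)/1 = 10/1 = 10: (m_7, d_7) = (m_1, d_1) = (19, 10), so from here the quotients repeat a_1, ..., a_6; the period length is 6.
So sqrt(371) = [19; (3, 1, 4, 1, 3, 38)] with period length k = 6.
k is even, so the fundamental solution of x^2 - 371y^2 = 1 is (p_{k-1}, q_{k-1}) = (p_5, q_5); compute convergents through index 5.
Convergents (p_i = a_i*p_{i-1} + p_{i-2}, q_i = a_i*q_{i-1} + q_{i-2} with p_{-2}=0, p_{-1}=1, q_{-2}=1, q_{-1}=0):
  i=0: a_0=19, p_0 = 19*1 + 0 = 19, q_0 = 19*0 + 1 = 1.
  i=1: a_1=3, p_1 = 3*19 + 1 = 58, q_1 = 3*1 + 0 = 3.
  i=2: a_2=1, p_2 = 1*58 + 19 = 77, q_2 = 1*3 + 1 = 4.
  i=3: a_3=4, p_3 = 4*77 + 58 = 366, q_3 = 4*4 + 3 = 19.
  i=4: a_4=1, p_4 = 1*366 + 77 = 443, q_4 = 1*19 + 4 = 23.
  i=5: a_5=3, p_5 = 3*443 + 366 = 1695, q_5 = 3*23 + 19 = 88.
Check: 1695^2 - 371*88^2 = 2873025 - 2873024 = 1, so (x, y) = (1695, 88) solves the equation, and by the theorem it is the least positive solution.

(x, y) = (1695, 88)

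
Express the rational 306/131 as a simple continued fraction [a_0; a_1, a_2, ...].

Run the Euclidean algorithm on 306 and 131; the successive quotients are the partial quotients a_0, a_1, ... (each step inverts the fractional part left over by the previous one):
  306 = 2*131 + 44, so a_0 = 2.
  131 = 2*44 + 43, so a_1 = 2.
  44 = 1*43 + 1, so a_2 = 1.
  43 = 43*1 + 0, so a_3 = 43.
The remainder reaches 0 after 4 divisions, so the expansion has 4 partial quotients, read off in order.

[2; 2, 1, 43]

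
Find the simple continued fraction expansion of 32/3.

Run the Euclidean algorithm on 32 and 3; the successive quotients are the partial quotients a_0, a_1, ... (each step inverts the fractional part left over by the previous one):
  32 = 10*3 + 2, so a_0 = 10.
  3 = 1*2 + 1, so a_1 = 1.
  2 = 2*1 + 0, so a_2 = 2.
The remainder reaches 0 after 3 divisions, so the expansion has 3 partial quotients, read off in order.

[10; 1, 2]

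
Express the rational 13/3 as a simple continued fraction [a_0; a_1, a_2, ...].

[4; 3]

Run the Euclidean algorithm on 13 and 3; the successive quotients are the partial quotients a_0, a_1, ... (each step inverts the fractional part left over by the previous one):
  13 = 4*3 + 1, so a_0 = 4.
  3 = 3*1 + 0, so a_1 = 3.
The remainder reaches 0 after 2 divisions, so the expansion has 2 partial quotients, read off in order.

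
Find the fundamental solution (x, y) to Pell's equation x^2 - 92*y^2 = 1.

(x, y) = (1151, 120)

First expand sqrt(92) as a continued fraction. With x_i = (sqrt(92) + m_i)/d_i and (m_0, d_0) = (0, 1): a_0 = floor(sqrt(92)) = 9, since 9^2 = 81 <= 92 < 100 = 10^2.
Iterate m_{i+1} = d_i*a_i - m_i, d_{i+1} = (92 - m_{i+1}^2)/d_i, a_{i+1} = floor((a_0 + m_{i+1})/d_{i+1}):
  m_1 = 1*9 - 0 = 9, d_1 = (92 - 9^2)/1 = 11/1 = 11, a_1 = floor((9 + 9)/11) = 1.
  m_2 = 11*1 - 9 = 2, d_2 = (92 - 2^2)/11 = 88/11 = 8, a_2 = floor((9 + 2)/8) = 1.
  m_3 = 8*1 - 2 = 6, d_3 = (92 - 6^2)/8 = 56/8 = 7, a_3 = floor((9 + 6)/7) = 2.
  m_4 = 7*2 - 6 = 8, d_4 = (92 - 8^2)/7 = 28/7 = 4, a_4 = floor((9 + 8)/4) = 4.
  m_5 = 4*4 - 8 = 8, d_5 = (92 - 8^2)/4 = 28/4 = 7, a_5 = floor((9 + 8)/7) = 2.
  m_6 = 7*2 - 8 = 6, d_6 = (92 - 6^2)/7 = 56/7 = 8, a_6 = floor((9 + 6)/8) = 1.
  m_7 = 8*1 - 6 = 2, d_7 = (92 - 2^2)/8 = 88/8 = 11, a_7 = floor((9 + 2)/11) = 1.
  m_8 = 11*1 - 2 = 9, d_8 = (92 - 9^2)/11 = 11/11 = 1, a_8 = floor((9 + 9)/1) = 18.
  m_9 = 1*18 - 9 = 9, d_9 = (92 - 9^2)/1 = 11/1 = 11: (m_9, d_9) = (m_1, d_1) = (9, 11), so from here the quotients repeat a_1, ..., a_8; the period length is 8.
So sqrt(92) = [9; (1, 1, 2, 4, 2, 1, 1, 18)] with period length k = 8.
k is even, so the fundamental solution of x^2 - 92y^2 = 1 is (p_{k-1}, q_{k-1}) = (p_7, q_7); compute convergents through index 7.
Convergents (p_i = a_i*p_{i-1} + p_{i-2}, q_i = a_i*q_{i-1} + q_{i-2} with p_{-2}=0, p_{-1}=1, q_{-2}=1, q_{-1}=0):
  i=0: a_0=9, p_0 = 9*1 + 0 = 9, q_0 = 9*0 + 1 = 1.
  i=1: a_1=1, p_1 = 1*9 + 1 = 10, q_1 = 1*1 + 0 = 1.
  i=2: a_2=1, p_2 = 1*10 + 9 = 19, q_2 = 1*1 + 1 = 2.
  i=3: a_3=2, p_3 = 2*19 + 10 = 48, q_3 = 2*2 + 1 = 5.
  i=4: a_4=4, p_4 = 4*48 + 19 = 211, q_4 = 4*5 + 2 = 22.
  i=5: a_5=2, p_5 = 2*211 + 48 = 470, q_5 = 2*22 + 5 = 49.
  i=6: a_6=1, p_6 = 1*470 + 211 = 681, q_6 = 1*49 + 22 = 71.
  i=7: a_7=1, p_7 = 1*681 + 470 = 1151, q_7 = 1*71 + 49 = 120.
Check: 1151^2 - 92*120^2 = 1324801 - 1324800 = 1, so (x, y) = (1151, 120) solves the equation, and by the theorem it is the least positive solution.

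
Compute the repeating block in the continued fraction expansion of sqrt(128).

[11; (3, 5, 3, 22)]

Write x_i = (sqrt(128) + m_i)/d_i with (m_0, d_0) = (0, 1). a_0 = floor(sqrt(128)) = 11, since 11^2 = 121 <= 128 < 144 = 12^2.
Iterate m_{i+1} = d_i*a_i - m_i, d_{i+1} = (128 - m_{i+1}^2)/d_i, a_{i+1} = floor((a_0 + m_{i+1})/d_{i+1}):
  m_1 = 1*11 - 0 = 11, d_1 = (128 - 11^2)/1 = 7/1 = 7, a_1 = floor((11 + 11)/7) = 3.
  m_2 = 7*3 - 11 = 10, d_2 = (128 - 10^2)/7 = 28/7 = 4, a_2 = floor((11 + 10)/4) = 5.
  m_3 = 4*5 - 10 = 10, d_3 = (128 - 10^2)/4 = 28/4 = 7, a_3 = floor((11 + 10)/7) = 3.
  m_4 = 7*3 - 10 = 11, d_4 = (128 - 11^2)/7 = 7/7 = 1, a_4 = floor((11 + 11)/1) = 22.
  m_5 = 1*22 - 11 = 11, d_5 = (128 - 11^2)/1 = 7/1 = 7: (m_5, d_5) = (m_1, d_1) = (11, 7), so from here the quotients repeat a_1, ..., a_4; the period length is 4.
Hence the expansion of sqrt(128) is a_0 = 11 followed by the repeating block 3, 5, 3, 22 (period 4).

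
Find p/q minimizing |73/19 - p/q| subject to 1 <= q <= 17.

50/13

Expand x = 73/19 as a continued fraction with the Euclidean algorithm:
  73 = 3*19 + 16, so a_0 = 3.
  19 = 1*16 + 3, so a_1 = 1.
  16 = 5*3 + 1, so a_2 = 5.
  3 = 3*1 + 0, so a_3 = 3.
so x = [3; 1, 5, 3].
Convergents (p_i = a_i*p_{i-1} + p_{i-2}, q_i = a_i*q_{i-1} + q_{i-2} with p_{-2}=0, p_{-1}=1, q_{-2}=1, q_{-1}=0), until the denominator exceeds 17:
  i=0: a_0=3, p_0 = 3*1 + 0 = 3, q_0 = 3*0 + 1 = 1.
  i=1: a_1=1, p_1 = 1*3 + 1 = 4, q_1 = 1*1 + 0 = 1.
  i=2: a_2=5, p_2 = 5*4 + 3 = 23, q_2 = 5*1 + 1 = 6.
  i=3: a_3=3, p_3 = 3*23 + 4 = 73, q_3 = 3*6 + 1 = 19.
q_3 = 19 > 17, so the last convergent with denominator <= 17 is p_2/q_2 = 23/6.
The closest fraction with denominator <= 17 is either p_2/q_2 or the intermediate fraction (k*p_2 + p_1)/(k*q_2 + q_1) with the largest k >= 1 whose denominator stays <= 17; these approach x as k grows, and every other convergent or intermediate fraction in range is farther away.
Largest k: floor((17 - q_1)/q_2) = floor((17 - 1)/6) = 2.
That gives (2*23 + 4)/(2*6 + 1) = 50/13.
Compare the errors: |x - 23/6| = |73*6 - 23*19|/(19*6) = 1/114, and |x - 50/13| = |73*13 - 50*19|/(19*13) = 1/247.
Cross-multiplying, 1*114 = 114 < 247 = 1*247, so 1/247 is smaller: the intermediate fraction 50/13 is closer to x than 23/6.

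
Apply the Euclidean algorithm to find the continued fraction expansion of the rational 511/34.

Run the Euclidean algorithm on 511 and 34; the successive quotients are the partial quotients a_0, a_1, ... (each step inverts the fractional part left over by the previous one):
  511 = 15*34 + 1, so a_0 = 15.
  34 = 34*1 + 0, so a_1 = 34.
The remainder reaches 0 after 2 divisions, so the expansion has 2 partial quotients, read off in order.

[15; 34]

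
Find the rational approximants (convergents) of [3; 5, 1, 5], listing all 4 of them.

3/1, 16/5, 19/6, 111/35

Using the convergent recurrence p_i = a_i*p_{i-1} + p_{i-2}, q_i = a_i*q_{i-1} + q_{i-2} with p_{-2}=0, p_{-1}=1, q_{-2}=1, q_{-1}=0:
  i=0: a_0=3, p_0 = 3*1 + 0 = 3, q_0 = 3*0 + 1 = 1.
  i=1: a_1=5, p_1 = 5*3 + 1 = 16, q_1 = 5*1 + 0 = 5.
  i=2: a_2=1, p_2 = 1*16 + 3 = 19, q_2 = 1*5 + 1 = 6.
  i=3: a_3=5, p_3 = 5*19 + 16 = 111, q_3 = 5*6 + 5 = 35.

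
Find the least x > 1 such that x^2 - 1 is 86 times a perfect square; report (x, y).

(x, y) = (10405, 1122)

First expand sqrt(86) as a continued fraction. With x_i = (sqrt(86) + m_i)/d_i and (m_0, d_0) = (0, 1): a_0 = floor(sqrt(86)) = 9, since 9^2 = 81 <= 86 < 100 = 10^2.
Iterate m_{i+1} = d_i*a_i - m_i, d_{i+1} = (86 - m_{i+1}^2)/d_i, a_{i+1} = floor((a_0 + m_{i+1})/d_{i+1}):
  m_1 = 1*9 - 0 = 9, d_1 = (86 - 9^2)/1 = 5/1 = 5, a_1 = floor((9 + 9)/5) = 3.
  m_2 = 5*3 - 9 = 6, d_2 = (86 - 6^2)/5 = 50/5 = 10, a_2 = floor((9 + 6)/10) = 1.
  m_3 = 10*1 - 6 = 4, d_3 = (86 - 4^2)/10 = 70/10 = 7, a_3 = floor((9 + 4)/7) = 1.
  m_4 = 7*1 - 4 = 3, d_4 = (86 - 3^2)/7 = 77/7 = 11, a_4 = floor((9 + 3)/11) = 1.
  m_5 = 11*1 - 3 = 8, d_5 = (86 - 8^2)/11 = 22/11 = 2, a_5 = floor((9 + 8)/2) = 8.
  m_6 = 2*8 - 8 = 8, d_6 = (86 - 8^2)/2 = 22/2 = 11, a_6 = floor((9 + 8)/11) = 1.
  m_7 = 11*1 - 8 = 3, d_7 = (86 - 3^2)/11 = 77/11 = 7, a_7 = floor((9 + 3)/7) = 1.
  m_8 = 7*1 - 3 = 4, d_8 = (86 - 4^2)/7 = 70/7 = 10, a_8 = floor((9 + 4)/10) = 1.
  m_9 = 10*1 - 4 = 6, d_9 = (86 - 6^2)/10 = 50/10 = 5, a_9 = floor((9 + 6)/5) = 3.
  m_10 = 5*3 - 6 = 9, d_10 = (86 - 9^2)/5 = 5/5 = 1, a_10 = floor((9 + 9)/1) = 18.
  m_11 = 1*18 - 9 = 9, d_11 = (86 - 9^2)/1 = 5/1 = 5: (m_11, d_11) = (m_1, d_1) = (9, 5), so from here the quotients repeat a_1, ..., a_10; the period length is 10.
So sqrt(86) = [9; (3, 1, 1, 1, 8, 1, 1, 1, 3, 18)] with period length k = 10.
k is even, so the fundamental solution of x^2 - 86y^2 = 1 is (p_{k-1}, q_{k-1}) = (p_9, q_9); compute convergents through index 9.
Convergents (p_i = a_i*p_{i-1} + p_{i-2}, q_i = a_i*q_{i-1} + q_{i-2} with p_{-2}=0, p_{-1}=1, q_{-2}=1, q_{-1}=0):
  i=0: a_0=9, p_0 = 9*1 + 0 = 9, q_0 = 9*0 + 1 = 1.
  i=1: a_1=3, p_1 = 3*9 + 1 = 28, q_1 = 3*1 + 0 = 3.
  i=2: a_2=1, p_2 = 1*28 + 9 = 37, q_2 = 1*3 + 1 = 4.
  i=3: a_3=1, p_3 = 1*37 + 28 = 65, q_3 = 1*4 + 3 = 7.
  i=4: a_4=1, p_4 = 1*65 + 37 = 102, q_4 = 1*7 + 4 = 11.
  i=5: a_5=8, p_5 = 8*102 + 65 = 881, q_5 = 8*11 + 7 = 95.
  i=6: a_6=1, p_6 = 1*881 + 102 = 983, q_6 = 1*95 + 11 = 106.
  i=7: a_7=1, p_7 = 1*983 + 881 = 1864, q_7 = 1*106 + 95 = 201.
  i=8: a_8=1, p_8 = 1*1864 + 983 = 2847, q_8 = 1*201 + 106 = 307.
  i=9: a_9=3, p_9 = 3*2847 + 1864 = 10405, q_9 = 3*307 + 201 = 1122.
Check: 10405^2 - 86*1122^2 = 108264025 - 108264024 = 1, so (x, y) = (10405, 1122) solves the equation, and by the theorem it is the least positive solution.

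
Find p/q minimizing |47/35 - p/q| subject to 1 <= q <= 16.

Expand x = 47/35 as a continued fraction with the Euclidean algorithm:
  47 = 1*35 + 12, so a_0 = 1.
  35 = 2*12 + 11, so a_1 = 2.
  12 = 1*11 + 1, so a_2 = 1.
  11 = 11*1 + 0, so a_3 = 11.
so x = [1; 2, 1, 11].
Convergents (p_i = a_i*p_{i-1} + p_{i-2}, q_i = a_i*q_{i-1} + q_{i-2} with p_{-2}=0, p_{-1}=1, q_{-2}=1, q_{-1}=0), until the denominator exceeds 16:
  i=0: a_0=1, p_0 = 1*1 + 0 = 1, q_0 = 1*0 + 1 = 1.
  i=1: a_1=2, p_1 = 2*1 + 1 = 3, q_1 = 2*1 + 0 = 2.
  i=2: a_2=1, p_2 = 1*3 + 1 = 4, q_2 = 1*2 + 1 = 3.
  i=3: a_3=11, p_3 = 11*4 + 3 = 47, q_3 = 11*3 + 2 = 35.
q_3 = 35 > 16, so the last convergent with denominator <= 16 is p_2/q_2 = 4/3.
The closest fraction with denominator <= 16 is either p_2/q_2 or the intermediate fraction (k*p_2 + p_1)/(k*q_2 + q_1) with the largest k >= 1 whose denominator stays <= 16; these approach x as k grows, and every other convergent or intermediate fraction in range is farther away.
Largest k: floor((16 - q_1)/q_2) = floor((16 - 2)/3) = 4.
That gives (4*4 + 3)/(4*3 + 2) = 19/14.
Compare the errors: |x - 4/3| = |47*3 - 4*35|/(35*3) = 1/105, and |x - 19/14| = |47*14 - 19*35|/(35*14) = 7/490.
Cross-multiplying, 1*490 = 490 < 735 = 7*105, so 1/105 is smaller: the convergent 4/3 is closer to x than 19/14.

4/3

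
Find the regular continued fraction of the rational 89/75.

[1; 5, 2, 1, 4]

Run the Euclidean algorithm on 89 and 75; the successive quotients are the partial quotients a_0, a_1, ... (each step inverts the fractional part left over by the previous one):
  89 = 1*75 + 14, so a_0 = 1.
  75 = 5*14 + 5, so a_1 = 5.
  14 = 2*5 + 4, so a_2 = 2.
  5 = 1*4 + 1, so a_3 = 1.
  4 = 4*1 + 0, so a_4 = 4.
The remainder reaches 0 after 5 divisions, so the expansion has 5 partial quotients, read off in order.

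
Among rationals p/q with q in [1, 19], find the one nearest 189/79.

Expand x = 189/79 as a continued fraction with the Euclidean algorithm:
  189 = 2*79 + 31, so a_0 = 2.
  79 = 2*31 + 17, so a_1 = 2.
  31 = 1*17 + 14, so a_2 = 1.
  17 = 1*14 + 3, so a_3 = 1.
  14 = 4*3 + 2, so a_4 = 4.
  3 = 1*2 + 1, so a_5 = 1.
  2 = 2*1 + 0, so a_6 = 2.
so x = [2; 2, 1, 1, 4, 1, 2].
Convergents (p_i = a_i*p_{i-1} + p_{i-2}, q_i = a_i*q_{i-1} + q_{i-2} with p_{-2}=0, p_{-1}=1, q_{-2}=1, q_{-1}=0), until the denominator exceeds 19:
  i=0: a_0=2, p_0 = 2*1 + 0 = 2, q_0 = 2*0 + 1 = 1.
  i=1: a_1=2, p_1 = 2*2 + 1 = 5, q_1 = 2*1 + 0 = 2.
  i=2: a_2=1, p_2 = 1*5 + 2 = 7, q_2 = 1*2 + 1 = 3.
  i=3: a_3=1, p_3 = 1*7 + 5 = 12, q_3 = 1*3 + 2 = 5.
  i=4: a_4=4, p_4 = 4*12 + 7 = 55, q_4 = 4*5 + 3 = 23.
q_4 = 23 > 19, so the last convergent with denominator <= 19 is p_3/q_3 = 12/5.
The closest fraction with denominator <= 19 is either p_3/q_3 or the intermediate fraction (k*p_3 + p_2)/(k*q_3 + q_2) with the largest k >= 1 whose denominator stays <= 19; these approach x as k grows, and every other convergent or intermediate fraction in range is farther away.
Largest k: floor((19 - q_2)/q_3) = floor((19 - 3)/5) = 3.
That gives (3*12 + 7)/(3*5 + 3) = 43/18.
Compare the errors: |x - 12/5| = |189*5 - 12*79|/(79*5) = 3/395, and |x - 43/18| = |189*18 - 43*79|/(79*18) = 5/1422.
Cross-multiplying, 5*395 = 1975 < 4266 = 3*1422, so 5/1422 is smaller: the intermediate fraction 43/18 is closer to x than 12/5.

43/18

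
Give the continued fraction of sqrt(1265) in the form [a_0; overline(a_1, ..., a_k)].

Write x_i = (sqrt(1265) + m_i)/d_i with (m_0, d_0) = (0, 1). a_0 = floor(sqrt(1265)) = 35, since 35^2 = 1225 <= 1265 < 1296 = 36^2.
Iterate m_{i+1} = d_i*a_i - m_i, d_{i+1} = (1265 - m_{i+1}^2)/d_i, a_{i+1} = floor((a_0 + m_{i+1})/d_{i+1}):
  m_1 = 1*35 - 0 = 35, d_1 = (1265 - 35^2)/1 = 40/1 = 40, a_1 = floor((35 + 35)/40) = 1.
  m_2 = 40*1 - 35 = 5, d_2 = (1265 - 5^2)/40 = 1240/40 = 31, a_2 = floor((35 + 5)/31) = 1.
  m_3 = 31*1 - 5 = 26, d_3 = (1265 - 26^2)/31 = 589/31 = 19, a_3 = floor((35 + 26)/19) = 3.
  m_4 = 19*3 - 26 = 31, d_4 = (1265 - 31^2)/19 = 304/19 = 16, a_4 = floor((35 + 31)/16) = 4.
  m_5 = 16*4 - 31 = 33, d_5 = (1265 - 33^2)/16 = 176/16 = 11, a_5 = floor((35 + 33)/11) = 6.
  m_6 = 11*6 - 33 = 33, d_6 = (1265 - 33^2)/11 = 176/11 = 16, a_6 = floor((35 + 33)/16) = 4.
  m_7 = 16*4 - 33 = 31, d_7 = (1265 - 31^2)/16 = 304/16 = 19, a_7 = floor((35 + 31)/19) = 3.
  m_8 = 19*3 - 31 = 26, d_8 = (1265 - 26^2)/19 = 589/19 = 31, a_8 = floor((35 + 26)/31) = 1.
  m_9 = 31*1 - 26 = 5, d_9 = (1265 - 5^2)/31 = 1240/31 = 40, a_9 = floor((35 + 5)/40) = 1.
  m_10 = 40*1 - 5 = 35, d_10 = (1265 - 35^2)/40 = 40/40 = 1, a_10 = floor((35 + 35)/1) = 70.
  m_11 = 1*70 - 35 = 35, d_11 = (1265 - 35^2)/1 = 40/1 = 40: (m_11, d_11) = (m_1, d_1) = (35, 40), so from here the quotients repeat a_1, ..., a_10; the period length is 10.
Hence the expansion of sqrt(1265) is a_0 = 35 followed by the repeating block 1, 1, 3, 4, 6, 4, 3, 1, 1, 70 (period 10).

[35; overline(1, 1, 3, 4, 6, 4, 3, 1, 1, 70)]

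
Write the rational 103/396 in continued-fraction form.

Run the Euclidean algorithm on 103 and 396; the successive quotients are the partial quotients a_0, a_1, ... (each step inverts the fractional part left over by the previous one):
  103 = 0*396 + 103, so a_0 = 0.
  396 = 3*103 + 87, so a_1 = 3.
  103 = 1*87 + 16, so a_2 = 1.
  87 = 5*16 + 7, so a_3 = 5.
  16 = 2*7 + 2, so a_4 = 2.
  7 = 3*2 + 1, so a_5 = 3.
  2 = 2*1 + 0, so a_6 = 2.
The remainder reaches 0 after 7 divisions, so the expansion has 7 partial quotients, read off in order.

[0; 3, 1, 5, 2, 3, 2]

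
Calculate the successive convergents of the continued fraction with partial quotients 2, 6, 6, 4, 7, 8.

Using the convergent recurrence p_i = a_i*p_{i-1} + p_{i-2}, q_i = a_i*q_{i-1} + q_{i-2} with p_{-2}=0, p_{-1}=1, q_{-2}=1, q_{-1}=0:
  i=0: a_0=2, p_0 = 2*1 + 0 = 2, q_0 = 2*0 + 1 = 1.
  i=1: a_1=6, p_1 = 6*2 + 1 = 13, q_1 = 6*1 + 0 = 6.
  i=2: a_2=6, p_2 = 6*13 + 2 = 80, q_2 = 6*6 + 1 = 37.
  i=3: a_3=4, p_3 = 4*80 + 13 = 333, q_3 = 4*37 + 6 = 154.
  i=4: a_4=7, p_4 = 7*333 + 80 = 2411, q_4 = 7*154 + 37 = 1115.
  i=5: a_5=8, p_5 = 8*2411 + 333 = 19621, q_5 = 8*1115 + 154 = 9074.

2/1, 13/6, 80/37, 333/154, 2411/1115, 19621/9074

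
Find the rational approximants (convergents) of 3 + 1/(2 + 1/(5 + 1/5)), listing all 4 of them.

Using the convergent recurrence p_i = a_i*p_{i-1} + p_{i-2}, q_i = a_i*q_{i-1} + q_{i-2} with p_{-2}=0, p_{-1}=1, q_{-2}=1, q_{-1}=0:
  i=0: a_0=3, p_0 = 3*1 + 0 = 3, q_0 = 3*0 + 1 = 1.
  i=1: a_1=2, p_1 = 2*3 + 1 = 7, q_1 = 2*1 + 0 = 2.
  i=2: a_2=5, p_2 = 5*7 + 3 = 38, q_2 = 5*2 + 1 = 11.
  i=3: a_3=5, p_3 = 5*38 + 7 = 197, q_3 = 5*11 + 2 = 57.

3/1, 7/2, 38/11, 197/57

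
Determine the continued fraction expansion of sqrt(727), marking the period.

[26; (1, 25, 1, 52)]

Write x_i = (sqrt(727) + m_i)/d_i with (m_0, d_0) = (0, 1). a_0 = floor(sqrt(727)) = 26, since 26^2 = 676 <= 727 < 729 = 27^2.
Iterate m_{i+1} = d_i*a_i - m_i, d_{i+1} = (727 - m_{i+1}^2)/d_i, a_{i+1} = floor((a_0 + m_{i+1})/d_{i+1}):
  m_1 = 1*26 - 0 = 26, d_1 = (727 - 26^2)/1 = 51/1 = 51, a_1 = floor((26 + 26)/51) = 1.
  m_2 = 51*1 - 26 = 25, d_2 = (727 - 25^2)/51 = 102/51 = 2, a_2 = floor((26 + 25)/2) = 25.
  m_3 = 2*25 - 25 = 25, d_3 = (727 - 25^2)/2 = 102/2 = 51, a_3 = floor((26 + 25)/51) = 1.
  m_4 = 51*1 - 25 = 26, d_4 = (727 - 26^2)/51 = 51/51 = 1, a_4 = floor((26 + 26)/1) = 52.
  m_5 = 1*52 - 26 = 26, d_5 = (727 - 26^2)/1 = 51/1 = 51: (m_5, d_5) = (m_1, d_1) = (26, 51), so from here the quotients repeat a_1, ..., a_4; the period length is 4.
Hence the expansion of sqrt(727) is a_0 = 26 followed by the repeating block 1, 25, 1, 52 (period 4).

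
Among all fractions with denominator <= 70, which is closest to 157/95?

81/49

Expand x = 157/95 as a continued fraction with the Euclidean algorithm:
  157 = 1*95 + 62, so a_0 = 1.
  95 = 1*62 + 33, so a_1 = 1.
  62 = 1*33 + 29, so a_2 = 1.
  33 = 1*29 + 4, so a_3 = 1.
  29 = 7*4 + 1, so a_4 = 7.
  4 = 4*1 + 0, so a_5 = 4.
so x = [1; 1, 1, 1, 7, 4].
Convergents (p_i = a_i*p_{i-1} + p_{i-2}, q_i = a_i*q_{i-1} + q_{i-2} with p_{-2}=0, p_{-1}=1, q_{-2}=1, q_{-1}=0), until the denominator exceeds 70:
  i=0: a_0=1, p_0 = 1*1 + 0 = 1, q_0 = 1*0 + 1 = 1.
  i=1: a_1=1, p_1 = 1*1 + 1 = 2, q_1 = 1*1 + 0 = 1.
  i=2: a_2=1, p_2 = 1*2 + 1 = 3, q_2 = 1*1 + 1 = 2.
  i=3: a_3=1, p_3 = 1*3 + 2 = 5, q_3 = 1*2 + 1 = 3.
  i=4: a_4=7, p_4 = 7*5 + 3 = 38, q_4 = 7*3 + 2 = 23.
  i=5: a_5=4, p_5 = 4*38 + 5 = 157, q_5 = 4*23 + 3 = 95.
q_5 = 95 > 70, so the last convergent with denominator <= 70 is p_4/q_4 = 38/23.
The closest fraction with denominator <= 70 is either p_4/q_4 or the intermediate fraction (k*p_4 + p_3)/(k*q_4 + q_3) with the largest k >= 1 whose denominator stays <= 70; these approach x as k grows, and every other convergent or intermediate fraction in range is farther away.
Largest k: floor((70 - q_3)/q_4) = floor((70 - 3)/23) = 2.
That gives (2*38 + 5)/(2*23 + 3) = 81/49.
Compare the errors: |x - 38/23| = |157*23 - 38*95|/(95*23) = 1/2185, and |x - 81/49| = |157*49 - 81*95|/(95*49) = 2/4655.
Cross-multiplying, 2*2185 = 4370 < 4655 = 1*4655, so 2/4655 is smaller: the intermediate fraction 81/49 is closer to x than 38/23.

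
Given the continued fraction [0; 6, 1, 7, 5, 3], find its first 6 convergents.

Using the convergent recurrence p_i = a_i*p_{i-1} + p_{i-2}, q_i = a_i*q_{i-1} + q_{i-2} with p_{-2}=0, p_{-1}=1, q_{-2}=1, q_{-1}=0:
  i=0: a_0=0, p_0 = 0*1 + 0 = 0, q_0 = 0*0 + 1 = 1.
  i=1: a_1=6, p_1 = 6*0 + 1 = 1, q_1 = 6*1 + 0 = 6.
  i=2: a_2=1, p_2 = 1*1 + 0 = 1, q_2 = 1*6 + 1 = 7.
  i=3: a_3=7, p_3 = 7*1 + 1 = 8, q_3 = 7*7 + 6 = 55.
  i=4: a_4=5, p_4 = 5*8 + 1 = 41, q_4 = 5*55 + 7 = 282.
  i=5: a_5=3, p_5 = 3*41 + 8 = 131, q_5 = 3*282 + 55 = 901.

0/1, 1/6, 1/7, 8/55, 41/282, 131/901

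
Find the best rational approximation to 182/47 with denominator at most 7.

27/7

Expand x = 182/47 as a continued fraction with the Euclidean algorithm:
  182 = 3*47 + 41, so a_0 = 3.
  47 = 1*41 + 6, so a_1 = 1.
  41 = 6*6 + 5, so a_2 = 6.
  6 = 1*5 + 1, so a_3 = 1.
  5 = 5*1 + 0, so a_4 = 5.
so x = [3; 1, 6, 1, 5].
Convergents (p_i = a_i*p_{i-1} + p_{i-2}, q_i = a_i*q_{i-1} + q_{i-2} with p_{-2}=0, p_{-1}=1, q_{-2}=1, q_{-1}=0), until the denominator exceeds 7:
  i=0: a_0=3, p_0 = 3*1 + 0 = 3, q_0 = 3*0 + 1 = 1.
  i=1: a_1=1, p_1 = 1*3 + 1 = 4, q_1 = 1*1 + 0 = 1.
  i=2: a_2=6, p_2 = 6*4 + 3 = 27, q_2 = 6*1 + 1 = 7.
  i=3: a_3=1, p_3 = 1*27 + 4 = 31, q_3 = 1*7 + 1 = 8.
q_3 = 8 > 7, so the last convergent with denominator <= 7 is p_2/q_2 = 27/7.
The closest fraction with denominator <= 7 is either p_2/q_2 or the intermediate fraction (k*p_2 + p_1)/(k*q_2 + q_1) with the largest k >= 1 whose denominator stays <= 7; these approach x as k grows, and every other convergent or intermediate fraction in range is farther away.
Largest k: floor((7 - q_1)/q_2) = floor((7 - 1)/7) = 0.
Since k = 0, no intermediate fraction beyond p_2/q_2 has denominator <= 7, so the convergent 27/7 is the closest (its error is |182*7 - 27*47|/(47*7) = 5/329).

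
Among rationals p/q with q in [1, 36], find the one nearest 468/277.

Expand x = 468/277 as a continued fraction with the Euclidean algorithm:
  468 = 1*277 + 191, so a_0 = 1.
  277 = 1*191 + 86, so a_1 = 1.
  191 = 2*86 + 19, so a_2 = 2.
  86 = 4*19 + 10, so a_3 = 4.
  19 = 1*10 + 9, so a_4 = 1.
  10 = 1*9 + 1, so a_5 = 1.
  9 = 9*1 + 0, so a_6 = 9.
so x = [1; 1, 2, 4, 1, 1, 9].
Convergents (p_i = a_i*p_{i-1} + p_{i-2}, q_i = a_i*q_{i-1} + q_{i-2} with p_{-2}=0, p_{-1}=1, q_{-2}=1, q_{-1}=0), until the denominator exceeds 36:
  i=0: a_0=1, p_0 = 1*1 + 0 = 1, q_0 = 1*0 + 1 = 1.
  i=1: a_1=1, p_1 = 1*1 + 1 = 2, q_1 = 1*1 + 0 = 1.
  i=2: a_2=2, p_2 = 2*2 + 1 = 5, q_2 = 2*1 + 1 = 3.
  i=3: a_3=4, p_3 = 4*5 + 2 = 22, q_3 = 4*3 + 1 = 13.
  i=4: a_4=1, p_4 = 1*22 + 5 = 27, q_4 = 1*13 + 3 = 16.
  i=5: a_5=1, p_5 = 1*27 + 22 = 49, q_5 = 1*16 + 13 = 29.
  i=6: a_6=9, p_6 = 9*49 + 27 = 468, q_6 = 9*29 + 16 = 277.
q_6 = 277 > 36, so the last convergent with denominator <= 36 is p_5/q_5 = 49/29.
The closest fraction with denominator <= 36 is either p_5/q_5 or the intermediate fraction (k*p_5 + p_4)/(k*q_5 + q_4) with the largest k >= 1 whose denominator stays <= 36; these approach x as k grows, and every other convergent or intermediate fraction in range is farther away.
Largest k: floor((36 - q_4)/q_5) = floor((36 - 16)/29) = 0.
Since k = 0, no intermediate fraction beyond p_5/q_5 has denominator <= 36, so the convergent 49/29 is the closest (its error is |468*29 - 49*277|/(277*29) = 1/8033).

49/29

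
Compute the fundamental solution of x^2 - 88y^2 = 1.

First expand sqrt(88) as a continued fraction. With x_i = (sqrt(88) + m_i)/d_i and (m_0, d_0) = (0, 1): a_0 = floor(sqrt(88)) = 9, since 9^2 = 81 <= 88 < 100 = 10^2.
Iterate m_{i+1} = d_i*a_i - m_i, d_{i+1} = (88 - m_{i+1}^2)/d_i, a_{i+1} = floor((a_0 + m_{i+1})/d_{i+1}):
  m_1 = 1*9 - 0 = 9, d_1 = (88 - 9^2)/1 = 7/1 = 7, a_1 = floor((9 + 9)/7) = 2.
  m_2 = 7*2 - 9 = 5, d_2 = (88 - 5^2)/7 = 63/7 = 9, a_2 = floor((9 + 5)/9) = 1.
  m_3 = 9*1 - 5 = 4, d_3 = (88 - 4^2)/9 = 72/9 = 8, a_3 = floor((9 + 4)/8) = 1.
  m_4 = 8*1 - 4 = 4, d_4 = (88 - 4^2)/8 = 72/8 = 9, a_4 = floor((9 + 4)/9) = 1.
  m_5 = 9*1 - 4 = 5, d_5 = (88 - 5^2)/9 = 63/9 = 7, a_5 = floor((9 + 5)/7) = 2.
  m_6 = 7*2 - 5 = 9, d_6 = (88 - 9^2)/7 = 7/7 = 1, a_6 = floor((9 + 9)/1) = 18.
  m_7 = 1*18 - 9 = 9, d_7 = (88 - 9^2)/1 = 7/1 = 7: (m_7, d_7) = (m_1, d_1) = (9, 7), so from here the quotients repeat a_1, ..., a_6; the period length is 6.
So sqrt(88) = [9; (2, 1, 1, 1, 2, 18)] with period length k = 6.
k is even, so the fundamental solution of x^2 - 88y^2 = 1 is (p_{k-1}, q_{k-1}) = (p_5, q_5); compute convergents through index 5.
Convergents (p_i = a_i*p_{i-1} + p_{i-2}, q_i = a_i*q_{i-1} + q_{i-2} with p_{-2}=0, p_{-1}=1, q_{-2}=1, q_{-1}=0):
  i=0: a_0=9, p_0 = 9*1 + 0 = 9, q_0 = 9*0 + 1 = 1.
  i=1: a_1=2, p_1 = 2*9 + 1 = 19, q_1 = 2*1 + 0 = 2.
  i=2: a_2=1, p_2 = 1*19 + 9 = 28, q_2 = 1*2 + 1 = 3.
  i=3: a_3=1, p_3 = 1*28 + 19 = 47, q_3 = 1*3 + 2 = 5.
  i=4: a_4=1, p_4 = 1*47 + 28 = 75, q_4 = 1*5 + 3 = 8.
  i=5: a_5=2, p_5 = 2*75 + 47 = 197, q_5 = 2*8 + 5 = 21.
Check: 197^2 - 88*21^2 = 38809 - 38808 = 1, so (x, y) = (197, 21) solves the equation, and by the theorem it is the least positive solution.

(x, y) = (197, 21)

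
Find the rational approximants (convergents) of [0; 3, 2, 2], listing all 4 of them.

0/1, 1/3, 2/7, 5/17

Using the convergent recurrence p_i = a_i*p_{i-1} + p_{i-2}, q_i = a_i*q_{i-1} + q_{i-2} with p_{-2}=0, p_{-1}=1, q_{-2}=1, q_{-1}=0:
  i=0: a_0=0, p_0 = 0*1 + 0 = 0, q_0 = 0*0 + 1 = 1.
  i=1: a_1=3, p_1 = 3*0 + 1 = 1, q_1 = 3*1 + 0 = 3.
  i=2: a_2=2, p_2 = 2*1 + 0 = 2, q_2 = 2*3 + 1 = 7.
  i=3: a_3=2, p_3 = 2*2 + 1 = 5, q_3 = 2*7 + 3 = 17.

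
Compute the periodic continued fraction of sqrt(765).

[27; (1, 1, 1, 13, 6, 13, 1, 1, 1, 54)]

Write x_i = (sqrt(765) + m_i)/d_i with (m_0, d_0) = (0, 1). a_0 = floor(sqrt(765)) = 27, since 27^2 = 729 <= 765 < 784 = 28^2.
Iterate m_{i+1} = d_i*a_i - m_i, d_{i+1} = (765 - m_{i+1}^2)/d_i, a_{i+1} = floor((a_0 + m_{i+1})/d_{i+1}):
  m_1 = 1*27 - 0 = 27, d_1 = (765 - 27^2)/1 = 36/1 = 36, a_1 = floor((27 + 27)/36) = 1.
  m_2 = 36*1 - 27 = 9, d_2 = (765 - 9^2)/36 = 684/36 = 19, a_2 = floor((27 + 9)/19) = 1.
  m_3 = 19*1 - 9 = 10, d_3 = (765 - 10^2)/19 = 665/19 = 35, a_3 = floor((27 + 10)/35) = 1.
  m_4 = 35*1 - 10 = 25, d_4 = (765 - 25^2)/35 = 140/35 = 4, a_4 = floor((27 + 25)/4) = 13.
  m_5 = 4*13 - 25 = 27, d_5 = (765 - 27^2)/4 = 36/4 = 9, a_5 = floor((27 + 27)/9) = 6.
  m_6 = 9*6 - 27 = 27, d_6 = (765 - 27^2)/9 = 36/9 = 4, a_6 = floor((27 + 27)/4) = 13.
  m_7 = 4*13 - 27 = 25, d_7 = (765 - 25^2)/4 = 140/4 = 35, a_7 = floor((27 + 25)/35) = 1.
  m_8 = 35*1 - 25 = 10, d_8 = (765 - 10^2)/35 = 665/35 = 19, a_8 = floor((27 + 10)/19) = 1.
  m_9 = 19*1 - 10 = 9, d_9 = (765 - 9^2)/19 = 684/19 = 36, a_9 = floor((27 + 9)/36) = 1.
  m_10 = 36*1 - 9 = 27, d_10 = (765 - 27^2)/36 = 36/36 = 1, a_10 = floor((27 + 27)/1) = 54.
  m_11 = 1*54 - 27 = 27, d_11 = (765 - 27^2)/1 = 36/1 = 36: (m_11, d_11) = (m_1, d_1) = (27, 36), so from here the quotients repeat a_1, ..., a_10; the period length is 10.
Hence the expansion of sqrt(765) is a_0 = 27 followed by the repeating block 1, 1, 1, 13, 6, 13, 1, 1, 1, 54 (period 10).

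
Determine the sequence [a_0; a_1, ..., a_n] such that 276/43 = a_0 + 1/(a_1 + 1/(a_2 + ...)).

Run the Euclidean algorithm on 276 and 43; the successive quotients are the partial quotients a_0, a_1, ... (each step inverts the fractional part left over by the previous one):
  276 = 6*43 + 18, so a_0 = 6.
  43 = 2*18 + 7, so a_1 = 2.
  18 = 2*7 + 4, so a_2 = 2.
  7 = 1*4 + 3, so a_3 = 1.
  4 = 1*3 + 1, so a_4 = 1.
  3 = 3*1 + 0, so a_5 = 3.
The remainder reaches 0 after 6 divisions, so the expansion has 6 partial quotients, read off in order.

[6; 2, 2, 1, 1, 3]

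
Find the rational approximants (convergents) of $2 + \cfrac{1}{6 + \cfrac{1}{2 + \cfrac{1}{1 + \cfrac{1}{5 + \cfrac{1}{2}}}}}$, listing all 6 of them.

Using the convergent recurrence p_i = a_i*p_{i-1} + p_{i-2}, q_i = a_i*q_{i-1} + q_{i-2} with p_{-2}=0, p_{-1}=1, q_{-2}=1, q_{-1}=0:
  i=0: a_0=2, p_0 = 2*1 + 0 = 2, q_0 = 2*0 + 1 = 1.
  i=1: a_1=6, p_1 = 6*2 + 1 = 13, q_1 = 6*1 + 0 = 6.
  i=2: a_2=2, p_2 = 2*13 + 2 = 28, q_2 = 2*6 + 1 = 13.
  i=3: a_3=1, p_3 = 1*28 + 13 = 41, q_3 = 1*13 + 6 = 19.
  i=4: a_4=5, p_4 = 5*41 + 28 = 233, q_4 = 5*19 + 13 = 108.
  i=5: a_5=2, p_5 = 2*233 + 41 = 507, q_5 = 2*108 + 19 = 235.

2/1, 13/6, 28/13, 41/19, 233/108, 507/235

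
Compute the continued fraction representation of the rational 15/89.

Run the Euclidean algorithm on 15 and 89; the successive quotients are the partial quotients a_0, a_1, ... (each step inverts the fractional part left over by the previous one):
  15 = 0*89 + 15, so a_0 = 0.
  89 = 5*15 + 14, so a_1 = 5.
  15 = 1*14 + 1, so a_2 = 1.
  14 = 14*1 + 0, so a_3 = 14.
The remainder reaches 0 after 4 divisions, so the expansion has 4 partial quotients, read off in order.

[0; 5, 1, 14]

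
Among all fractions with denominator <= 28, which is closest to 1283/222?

Expand x = 1283/222 as a continued fraction with the Euclidean algorithm:
  1283 = 5*222 + 173, so a_0 = 5.
  222 = 1*173 + 49, so a_1 = 1.
  173 = 3*49 + 26, so a_2 = 3.
  49 = 1*26 + 23, so a_3 = 1.
  26 = 1*23 + 3, so a_4 = 1.
  23 = 7*3 + 2, so a_5 = 7.
  3 = 1*2 + 1, so a_6 = 1.
  2 = 2*1 + 0, so a_7 = 2.
so x = [5; 1, 3, 1, 1, 7, 1, 2].
Convergents (p_i = a_i*p_{i-1} + p_{i-2}, q_i = a_i*q_{i-1} + q_{i-2} with p_{-2}=0, p_{-1}=1, q_{-2}=1, q_{-1}=0), until the denominator exceeds 28:
  i=0: a_0=5, p_0 = 5*1 + 0 = 5, q_0 = 5*0 + 1 = 1.
  i=1: a_1=1, p_1 = 1*5 + 1 = 6, q_1 = 1*1 + 0 = 1.
  i=2: a_2=3, p_2 = 3*6 + 5 = 23, q_2 = 3*1 + 1 = 4.
  i=3: a_3=1, p_3 = 1*23 + 6 = 29, q_3 = 1*4 + 1 = 5.
  i=4: a_4=1, p_4 = 1*29 + 23 = 52, q_4 = 1*5 + 4 = 9.
  i=5: a_5=7, p_5 = 7*52 + 29 = 393, q_5 = 7*9 + 5 = 68.
q_5 = 68 > 28, so the last convergent with denominator <= 28 is p_4/q_4 = 52/9.
The closest fraction with denominator <= 28 is either p_4/q_4 or the intermediate fraction (k*p_4 + p_3)/(k*q_4 + q_3) with the largest k >= 1 whose denominator stays <= 28; these approach x as k grows, and every other convergent or intermediate fraction in range is farther away.
Largest k: floor((28 - q_3)/q_4) = floor((28 - 5)/9) = 2.
That gives (2*52 + 29)/(2*9 + 5) = 133/23.
Compare the errors: |x - 52/9| = |1283*9 - 52*222|/(222*9) = 3/1998, and |x - 133/23| = |1283*23 - 133*222|/(222*23) = 17/5106.
Cross-multiplying, 3*5106 = 15318 < 33966 = 17*1998, so 3/1998 is smaller: the convergent 52/9 is closer to x than 133/23.

52/9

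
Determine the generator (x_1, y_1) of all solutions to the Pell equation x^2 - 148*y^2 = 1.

First expand sqrt(148) as a continued fraction. With x_i = (sqrt(148) + m_i)/d_i and (m_0, d_0) = (0, 1): a_0 = floor(sqrt(148)) = 12, since 12^2 = 144 <= 148 < 169 = 13^2.
Iterate m_{i+1} = d_i*a_i - m_i, d_{i+1} = (148 - m_{i+1}^2)/d_i, a_{i+1} = floor((a_0 + m_{i+1})/d_{i+1}):
  m_1 = 1*12 - 0 = 12, d_1 = (148 - 12^2)/1 = 4/1 = 4, a_1 = floor((12 + 12)/4) = 6.
  m_2 = 4*6 - 12 = 12, d_2 = (148 - 12^2)/4 = 4/4 = 1, a_2 = floor((12 + 12)/1) = 24.
  m_3 = 1*24 - 12 = 12, d_3 = (148 - 12^2)/1 = 4/1 = 4: (m_3, d_3) = (m_1, d_1) = (12, 4), so from here the quotients repeat a_1, a_2; the period length is 2.
So sqrt(148) = [12; (6, 24)] with period length k = 2.
k is even, so the fundamental solution of x^2 - 148y^2 = 1 is (p_{k-1}, q_{k-1}) = (p_1, q_1); compute convergents through index 1.
Convergents (p_i = a_i*p_{i-1} + p_{i-2}, q_i = a_i*q_{i-1} + q_{i-2} with p_{-2}=0, p_{-1}=1, q_{-2}=1, q_{-1}=0):
  i=0: a_0=12, p_0 = 12*1 + 0 = 12, q_0 = 12*0 + 1 = 1.
  i=1: a_1=6, p_1 = 6*12 + 1 = 73, q_1 = 6*1 + 0 = 6.
Check: 73^2 - 148*6^2 = 5329 - 5328 = 1, so (x, y) = (73, 6) solves the equation, and by the theorem it is the least positive solution.

(x, y) = (73, 6)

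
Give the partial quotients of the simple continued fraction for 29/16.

Run the Euclidean algorithm on 29 and 16; the successive quotients are the partial quotients a_0, a_1, ... (each step inverts the fractional part left over by the previous one):
  29 = 1*16 + 13, so a_0 = 1.
  16 = 1*13 + 3, so a_1 = 1.
  13 = 4*3 + 1, so a_2 = 4.
  3 = 3*1 + 0, so a_3 = 3.
The remainder reaches 0 after 4 divisions, so the expansion has 4 partial quotients, read off in order.

[1; 1, 4, 3]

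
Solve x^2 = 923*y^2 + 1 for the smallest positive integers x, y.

First expand sqrt(923) as a continued fraction. With x_i = (sqrt(923) + m_i)/d_i and (m_0, d_0) = (0, 1): a_0 = floor(sqrt(923)) = 30, since 30^2 = 900 <= 923 < 961 = 31^2.
Iterate m_{i+1} = d_i*a_i - m_i, d_{i+1} = (923 - m_{i+1}^2)/d_i, a_{i+1} = floor((a_0 + m_{i+1})/d_{i+1}):
  m_1 = 1*30 - 0 = 30, d_1 = (923 - 30^2)/1 = 23/1 = 23, a_1 = floor((30 + 30)/23) = 2.
  m_2 = 23*2 - 30 = 16, d_2 = (923 - 16^2)/23 = 667/23 = 29, a_2 = floor((30 + 16)/29) = 1.
  m_3 = 29*1 - 16 = 13, d_3 = (923 - 13^2)/29 = 754/29 = 26, a_3 = floor((30 + 13)/26) = 1.
  m_4 = 26*1 - 13 = 13, d_4 = (923 - 13^2)/26 = 754/26 = 29, a_4 = floor((30 + 13)/29) = 1.
  m_5 = 29*1 - 13 = 16, d_5 = (923 - 16^2)/29 = 667/29 = 23, a_5 = floor((30 + 16)/23) = 2.
  m_6 = 23*2 - 16 = 30, d_6 = (923 - 30^2)/23 = 23/23 = 1, a_6 = floor((30 + 30)/1) = 60.
  m_7 = 1*60 - 30 = 30, d_7 = (923 - 30^2)/1 = 23/1 = 23: (m_7, d_7) = (m_1, d_1) = (30, 23), so from here the quotients repeat a_1, ..., a_6; the period length is 6.
So sqrt(923) = [30; (2, 1, 1, 1, 2, 60)] with period length k = 6.
k is even, so the fundamental solution of x^2 - 923y^2 = 1 is (p_{k-1}, q_{k-1}) = (p_5, q_5); compute convergents through index 5.
Convergents (p_i = a_i*p_{i-1} + p_{i-2}, q_i = a_i*q_{i-1} + q_{i-2} with p_{-2}=0, p_{-1}=1, q_{-2}=1, q_{-1}=0):
  i=0: a_0=30, p_0 = 30*1 + 0 = 30, q_0 = 30*0 + 1 = 1.
  i=1: a_1=2, p_1 = 2*30 + 1 = 61, q_1 = 2*1 + 0 = 2.
  i=2: a_2=1, p_2 = 1*61 + 30 = 91, q_2 = 1*2 + 1 = 3.
  i=3: a_3=1, p_3 = 1*91 + 61 = 152, q_3 = 1*3 + 2 = 5.
  i=4: a_4=1, p_4 = 1*152 + 91 = 243, q_4 = 1*5 + 3 = 8.
  i=5: a_5=2, p_5 = 2*243 + 152 = 638, q_5 = 2*8 + 5 = 21.
Check: 638^2 - 923*21^2 = 407044 - 407043 = 1, so (x, y) = (638, 21) solves the equation, and by the theorem it is the least positive solution.

(x, y) = (638, 21)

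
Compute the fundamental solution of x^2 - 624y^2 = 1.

(x, y) = (25, 1)

First expand sqrt(624) as a continued fraction. With x_i = (sqrt(624) + m_i)/d_i and (m_0, d_0) = (0, 1): a_0 = floor(sqrt(624)) = 24, since 24^2 = 576 <= 624 < 625 = 25^2.
Iterate m_{i+1} = d_i*a_i - m_i, d_{i+1} = (624 - m_{i+1}^2)/d_i, a_{i+1} = floor((a_0 + m_{i+1})/d_{i+1}):
  m_1 = 1*24 - 0 = 24, d_1 = (624 - 24^2)/1 = 48/1 = 48, a_1 = floor((24 + 24)/48) = 1.
  m_2 = 48*1 - 24 = 24, d_2 = (624 - 24^2)/48 = 48/48 = 1, a_2 = floor((24 + 24)/1) = 48.
  m_3 = 1*48 - 24 = 24, d_3 = (624 - 24^2)/1 = 48/1 = 48: (m_3, d_3) = (m_1, d_1) = (24, 48), so from here the quotients repeat a_1, a_2; the period length is 2.
So sqrt(624) = [24; (1, 48)] with period length k = 2.
k is even, so the fundamental solution of x^2 - 624y^2 = 1 is (p_{k-1}, q_{k-1}) = (p_1, q_1); compute convergents through index 1.
Convergents (p_i = a_i*p_{i-1} + p_{i-2}, q_i = a_i*q_{i-1} + q_{i-2} with p_{-2}=0, p_{-1}=1, q_{-2}=1, q_{-1}=0):
  i=0: a_0=24, p_0 = 24*1 + 0 = 24, q_0 = 24*0 + 1 = 1.
  i=1: a_1=1, p_1 = 1*24 + 1 = 25, q_1 = 1*1 + 0 = 1.
Check: 25^2 - 624*1^2 = 625 - 624 = 1, so (x, y) = (25, 1) solves the equation, and by the theorem it is the least positive solution.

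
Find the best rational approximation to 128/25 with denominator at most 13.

41/8

Expand x = 128/25 as a continued fraction with the Euclidean algorithm:
  128 = 5*25 + 3, so a_0 = 5.
  25 = 8*3 + 1, so a_1 = 8.
  3 = 3*1 + 0, so a_2 = 3.
so x = [5; 8, 3].
Convergents (p_i = a_i*p_{i-1} + p_{i-2}, q_i = a_i*q_{i-1} + q_{i-2} with p_{-2}=0, p_{-1}=1, q_{-2}=1, q_{-1}=0), until the denominator exceeds 13:
  i=0: a_0=5, p_0 = 5*1 + 0 = 5, q_0 = 5*0 + 1 = 1.
  i=1: a_1=8, p_1 = 8*5 + 1 = 41, q_1 = 8*1 + 0 = 8.
  i=2: a_2=3, p_2 = 3*41 + 5 = 128, q_2 = 3*8 + 1 = 25.
q_2 = 25 > 13, so the last convergent with denominator <= 13 is p_1/q_1 = 41/8.
The closest fraction with denominator <= 13 is either p_1/q_1 or the intermediate fraction (k*p_1 + p_0)/(k*q_1 + q_0) with the largest k >= 1 whose denominator stays <= 13; these approach x as k grows, and every other convergent or intermediate fraction in range is farther away.
Largest k: floor((13 - q_0)/q_1) = floor((13 - 1)/8) = 1.
That gives (1*41 + 5)/(1*8 + 1) = 46/9.
Compare the errors: |x - 41/8| = |128*8 - 41*25|/(25*8) = 1/200, and |x - 46/9| = |128*9 - 46*25|/(25*9) = 2/225.
Cross-multiplying, 1*225 = 225 < 400 = 2*200, so 1/200 is smaller: the convergent 41/8 is closer to x than 46/9.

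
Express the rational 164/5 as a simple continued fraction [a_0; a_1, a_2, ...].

[32; 1, 4]

Run the Euclidean algorithm on 164 and 5; the successive quotients are the partial quotients a_0, a_1, ... (each step inverts the fractional part left over by the previous one):
  164 = 32*5 + 4, so a_0 = 32.
  5 = 1*4 + 1, so a_1 = 1.
  4 = 4*1 + 0, so a_2 = 4.
The remainder reaches 0 after 3 divisions, so the expansion has 3 partial quotients, read off in order.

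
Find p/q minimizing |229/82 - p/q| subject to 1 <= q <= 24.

Expand x = 229/82 as a continued fraction with the Euclidean algorithm:
  229 = 2*82 + 65, so a_0 = 2.
  82 = 1*65 + 17, so a_1 = 1.
  65 = 3*17 + 14, so a_2 = 3.
  17 = 1*14 + 3, so a_3 = 1.
  14 = 4*3 + 2, so a_4 = 4.
  3 = 1*2 + 1, so a_5 = 1.
  2 = 2*1 + 0, so a_6 = 2.
so x = [2; 1, 3, 1, 4, 1, 2].
Convergents (p_i = a_i*p_{i-1} + p_{i-2}, q_i = a_i*q_{i-1} + q_{i-2} with p_{-2}=0, p_{-1}=1, q_{-2}=1, q_{-1}=0), until the denominator exceeds 24:
  i=0: a_0=2, p_0 = 2*1 + 0 = 2, q_0 = 2*0 + 1 = 1.
  i=1: a_1=1, p_1 = 1*2 + 1 = 3, q_1 = 1*1 + 0 = 1.
  i=2: a_2=3, p_2 = 3*3 + 2 = 11, q_2 = 3*1 + 1 = 4.
  i=3: a_3=1, p_3 = 1*11 + 3 = 14, q_3 = 1*4 + 1 = 5.
  i=4: a_4=4, p_4 = 4*14 + 11 = 67, q_4 = 4*5 + 4 = 24.
  i=5: a_5=1, p_5 = 1*67 + 14 = 81, q_5 = 1*24 + 5 = 29.
q_5 = 29 > 24, so the last convergent with denominator <= 24 is p_4/q_4 = 67/24.
The closest fraction with denominator <= 24 is either p_4/q_4 or the intermediate fraction (k*p_4 + p_3)/(k*q_4 + q_3) with the largest k >= 1 whose denominator stays <= 24; these approach x as k grows, and every other convergent or intermediate fraction in range is farther away.
Largest k: floor((24 - q_3)/q_4) = floor((24 - 5)/24) = 0.
Since k = 0, no intermediate fraction beyond p_4/q_4 has denominator <= 24, so the convergent 67/24 is the closest (its error is |229*24 - 67*82|/(82*24) = 2/1968).

67/24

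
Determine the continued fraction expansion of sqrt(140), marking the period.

[11; (1, 4, 1, 22)]

Write x_i = (sqrt(140) + m_i)/d_i with (m_0, d_0) = (0, 1). a_0 = floor(sqrt(140)) = 11, since 11^2 = 121 <= 140 < 144 = 12^2.
Iterate m_{i+1} = d_i*a_i - m_i, d_{i+1} = (140 - m_{i+1}^2)/d_i, a_{i+1} = floor((a_0 + m_{i+1})/d_{i+1}):
  m_1 = 1*11 - 0 = 11, d_1 = (140 - 11^2)/1 = 19/1 = 19, a_1 = floor((11 + 11)/19) = 1.
  m_2 = 19*1 - 11 = 8, d_2 = (140 - 8^2)/19 = 76/19 = 4, a_2 = floor((11 + 8)/4) = 4.
  m_3 = 4*4 - 8 = 8, d_3 = (140 - 8^2)/4 = 76/4 = 19, a_3 = floor((11 + 8)/19) = 1.
  m_4 = 19*1 - 8 = 11, d_4 = (140 - 11^2)/19 = 19/19 = 1, a_4 = floor((11 + 11)/1) = 22.
  m_5 = 1*22 - 11 = 11, d_5 = (140 - 11^2)/1 = 19/1 = 19: (m_5, d_5) = (m_1, d_1) = (11, 19), so from here the quotients repeat a_1, ..., a_4; the period length is 4.
Hence the expansion of sqrt(140) is a_0 = 11 followed by the repeating block 1, 4, 1, 22 (period 4).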